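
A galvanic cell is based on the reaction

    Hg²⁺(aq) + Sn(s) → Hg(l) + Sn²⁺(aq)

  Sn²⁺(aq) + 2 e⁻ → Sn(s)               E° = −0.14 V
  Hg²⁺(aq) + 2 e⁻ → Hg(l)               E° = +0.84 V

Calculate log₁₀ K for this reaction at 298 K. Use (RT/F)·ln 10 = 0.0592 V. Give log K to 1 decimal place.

log K = 33.1

The Hg²⁺/Hg couple is reduced (cathode); E°cell = +0.84 − (−0.14) = +0.98 V with n = 2.
At equilibrium E = 0, so log K = nE°cell / 0.0592 = (2)(+0.98) / 0.0592 = 33.1.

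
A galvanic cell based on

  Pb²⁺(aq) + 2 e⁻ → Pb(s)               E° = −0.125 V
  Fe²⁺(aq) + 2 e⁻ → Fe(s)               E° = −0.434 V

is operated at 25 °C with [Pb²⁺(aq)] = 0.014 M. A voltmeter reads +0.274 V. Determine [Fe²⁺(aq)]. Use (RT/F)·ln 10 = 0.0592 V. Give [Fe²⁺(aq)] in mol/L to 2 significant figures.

0.21 M

With Pb²⁺/Pb at the cathode and Fe²⁺/Fe at the anode, E°cell = −0.125 − (−0.434) = +0.309 V (n = 2).
Rearranging E = E° − (0.0592/n)·log Q gives log Q = 2(+0.309 − (+0.274))/0.0592 = 1.182.
The balanced reaction is Pb²⁺(aq) + Fe(s) → Pb(s) + Fe²⁺(aq), so Q = [Fe²⁺(aq)] / [Pb²⁺(aq)].
Isolating [Fe²⁺(aq)] in Q = 10^{1.182} yields log [Fe²⁺(aq)] = −0.672, i.e. 0.21 M.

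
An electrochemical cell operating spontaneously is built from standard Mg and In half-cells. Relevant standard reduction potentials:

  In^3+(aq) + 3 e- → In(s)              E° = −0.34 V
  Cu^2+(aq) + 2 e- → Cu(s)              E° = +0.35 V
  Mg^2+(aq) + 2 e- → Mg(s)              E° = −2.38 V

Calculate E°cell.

The In³⁺/In couple has the higher E°, so In ion is reduced (cathode) and Mg is oxidized (anode).
E°cell = E°(cathode) − E°(anode) = −0.34 − (−2.38) = +2.04 V.

+2.04 V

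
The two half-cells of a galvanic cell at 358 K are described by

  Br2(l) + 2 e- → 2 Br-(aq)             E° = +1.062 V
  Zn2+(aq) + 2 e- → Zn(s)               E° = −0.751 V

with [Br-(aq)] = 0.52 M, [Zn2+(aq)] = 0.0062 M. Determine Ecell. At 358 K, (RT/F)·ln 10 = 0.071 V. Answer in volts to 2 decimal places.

+1.91 V

The Br₂/Br⁻ couple has the more positive E°, so it is the cathode; Zn²⁺/Zn is the anode.
E°cell = +1.062 − (−0.751) = +1.813 V, with n = 2 electrons transferred.
For the overall reaction Br2(l) + Zn(s) → 2 Br-(aq) + Zn2+(aq), Q = [Br-(aq)]^2·[Zn2+(aq)] = 0.00168, giving log Q = −2.776.
By the Nernst equation, E = +1.813 − (0.071/2)·(−2.776) = +1.91 V.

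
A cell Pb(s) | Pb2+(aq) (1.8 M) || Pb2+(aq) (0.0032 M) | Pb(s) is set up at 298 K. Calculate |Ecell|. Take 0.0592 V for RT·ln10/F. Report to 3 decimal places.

For a concentration cell E°cell = 0, since both electrodes use the same couple.
The compartment with the higher Pb2+(aq) concentration (1.8 M) acts as the cathode; ions are reduced there and produced at the dilute (0.0032 M) anode.
With n = 2, Ecell = −(0.0592/2)·log([dilute]/[conc]) = −(0.0592/2)·log(0.0032/1.8) = +0.081 V.

0.081 V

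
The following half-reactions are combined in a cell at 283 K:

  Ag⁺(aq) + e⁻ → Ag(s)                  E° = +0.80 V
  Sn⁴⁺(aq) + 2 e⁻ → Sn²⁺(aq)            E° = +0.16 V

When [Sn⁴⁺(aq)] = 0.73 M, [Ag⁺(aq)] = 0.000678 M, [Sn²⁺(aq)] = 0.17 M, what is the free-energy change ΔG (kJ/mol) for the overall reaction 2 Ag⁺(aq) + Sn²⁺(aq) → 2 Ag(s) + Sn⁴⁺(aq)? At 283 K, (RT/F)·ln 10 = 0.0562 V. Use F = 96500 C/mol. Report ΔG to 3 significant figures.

The standard cell potential is +0.80 − (+0.16) = +0.64 V, with n = 2 electrons in the balanced equation.
Q = [Sn⁴⁺(aq)] / ([Ag⁺(aq)]^2·[Sn²⁺(aq)]) = 9.34×10^6, so log Q = 6.970 and E = +0.64 − (0.0562/2)(6.970) = +0.4441 V.
Finally ΔG = −nFE = −(2)(96500 C/mol)(+0.4441 V) = −85.7 kJ/mol.

−85.7 kJ/mol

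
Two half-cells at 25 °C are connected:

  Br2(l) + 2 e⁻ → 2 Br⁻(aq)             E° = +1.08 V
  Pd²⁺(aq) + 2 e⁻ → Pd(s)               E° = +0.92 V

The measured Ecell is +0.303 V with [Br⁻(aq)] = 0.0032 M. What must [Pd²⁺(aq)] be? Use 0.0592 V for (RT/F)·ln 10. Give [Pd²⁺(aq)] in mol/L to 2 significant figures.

1.4 M

Br₂/Br⁻ is the cathode (higher E°); E°cell = +1.08 − (+0.92) = +0.16 V with n = 2.
Rearranging E = E° − (0.0592/n)·log Q gives log Q = 2(+0.16 − (+0.303))/0.0592 = −4.831.
The balanced reaction is Br2(l) + Pd(s) → 2 Br⁻(aq) + Pd²⁺(aq), so Q = [Br⁻(aq)]^2·[Pd²⁺(aq)].
Solving for the unknown gives log [Pd²⁺(aq)] = 0.159, so [Pd²⁺(aq)] ≈ 1.4 M.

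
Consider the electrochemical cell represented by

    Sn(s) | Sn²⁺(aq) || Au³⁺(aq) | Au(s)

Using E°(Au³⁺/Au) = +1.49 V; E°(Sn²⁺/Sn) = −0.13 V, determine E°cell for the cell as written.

By convention the left-hand electrode in cell notation is the anode (oxidation) and the right-hand electrode is the cathode (reduction).
E°cell = E°(right) − E°(left) = +1.49 − (−0.13) = +1.62 V.

+1.62 V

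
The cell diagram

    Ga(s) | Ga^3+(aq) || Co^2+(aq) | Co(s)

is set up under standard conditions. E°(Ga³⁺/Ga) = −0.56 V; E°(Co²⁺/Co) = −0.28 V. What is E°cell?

+0.28 V

By convention the left-hand electrode in cell notation is the anode (oxidation) and the right-hand electrode is the cathode (reduction).
E°cell = E°(right) − E°(left) = −0.28 − (−0.56) = +0.28 V.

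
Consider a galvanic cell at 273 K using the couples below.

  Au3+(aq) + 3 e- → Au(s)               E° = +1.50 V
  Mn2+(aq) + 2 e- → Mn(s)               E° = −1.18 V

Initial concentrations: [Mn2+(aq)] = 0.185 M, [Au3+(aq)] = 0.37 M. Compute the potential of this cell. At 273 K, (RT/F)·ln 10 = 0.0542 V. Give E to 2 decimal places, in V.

The Au³⁺/Au couple has the more positive E°, so it is the cathode; Mn²⁺/Mn is the anode.
The standard potential is +1.50 − (−1.18) = +2.68 V and the balanced reaction transfers n = 6 electrons.
For the overall reaction 2 Au3+(aq) + 3 Mn(s) → 2 Au(s) + 3 Mn2+(aq), Q = [Mn2+(aq)]^3 / [Au3+(aq)]^2 = 0.0462, giving log Q = −1.335.
E = E° − (0.0542/n)·log Q = +2.68 − (0.0542/6)(−1.335) = +2.69 V.

+2.69 V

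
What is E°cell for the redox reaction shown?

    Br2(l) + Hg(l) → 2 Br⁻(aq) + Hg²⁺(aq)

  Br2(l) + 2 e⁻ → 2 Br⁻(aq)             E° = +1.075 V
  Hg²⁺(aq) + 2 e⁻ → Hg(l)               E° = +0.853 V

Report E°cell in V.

+0.222 V

Br2(l) gains electrons, so the Br₂/Br⁻ couple is the cathode; the Hg²⁺/Hg couple is the anode.
E°cell = E°(cathode) − E°(anode) = +1.075 − (+0.853) = +0.222 V.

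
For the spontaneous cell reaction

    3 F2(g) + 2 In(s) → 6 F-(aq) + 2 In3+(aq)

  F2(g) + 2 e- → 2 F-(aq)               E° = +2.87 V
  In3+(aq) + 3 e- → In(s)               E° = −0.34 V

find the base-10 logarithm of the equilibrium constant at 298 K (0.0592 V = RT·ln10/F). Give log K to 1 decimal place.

The F₂/F⁻ couple is reduced (cathode); E°cell = +2.87 − (−0.34) = +3.21 V with n = 6.
At equilibrium E = 0, so log K = nE°cell / 0.0592 = (6)(+3.21) / 0.0592 = 325.3.

log K = 325.3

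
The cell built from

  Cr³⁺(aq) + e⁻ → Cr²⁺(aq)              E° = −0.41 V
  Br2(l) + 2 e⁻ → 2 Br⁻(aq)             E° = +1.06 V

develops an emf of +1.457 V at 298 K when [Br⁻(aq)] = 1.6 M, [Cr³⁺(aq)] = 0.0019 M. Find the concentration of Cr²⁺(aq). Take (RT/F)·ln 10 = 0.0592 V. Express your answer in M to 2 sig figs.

The Br₂/Br⁻ couple has the larger reduction potential, so it is the cathode: E°cell = +1.06 − (−0.41) = +1.47 V and n = 2.
Since E = E° − (0.0592/n)·log Q, log Q = n(E° − E)/0.0592 = 0.439.
Balancing electrons gives Br2(l) + 2 Cr²⁺(aq) → 2 Br⁻(aq) + 2 Cr³⁺(aq); thus Q = ([Br⁻(aq)]^2·[Cr³⁺(aq)]^2) / [Cr²⁺(aq)]^2.
Isolating [Cr²⁺(aq)] in Q = 10^{0.439} yields log [Cr²⁺(aq)] = −2.737, i.e. 0.0018 M.

0.0018 M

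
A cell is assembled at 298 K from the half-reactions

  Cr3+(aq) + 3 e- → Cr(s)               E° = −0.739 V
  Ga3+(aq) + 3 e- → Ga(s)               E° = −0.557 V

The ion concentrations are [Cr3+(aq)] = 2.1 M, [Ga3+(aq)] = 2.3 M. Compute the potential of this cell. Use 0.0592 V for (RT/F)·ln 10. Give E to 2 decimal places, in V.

+0.18 V

Since E°(Ga³⁺/Ga) > E°(Cr³⁺/Cr), Ga³⁺/Ga serves as the cathode.
E°cell = −0.557 − (−0.739) = +0.182 V, with n = 3 electrons transferred.
Balancing gives Ga3+(aq) + Cr(s) → Ga(s) + Cr3+(aq); hence Q = [Cr3+(aq)] / [Ga3+(aq)] = 0.913 (log Q = −0.040).
Applying E = E° − (RT ln10/nF)·log Q gives +0.182 − (0.0592/3)(−0.040) = +0.18 V.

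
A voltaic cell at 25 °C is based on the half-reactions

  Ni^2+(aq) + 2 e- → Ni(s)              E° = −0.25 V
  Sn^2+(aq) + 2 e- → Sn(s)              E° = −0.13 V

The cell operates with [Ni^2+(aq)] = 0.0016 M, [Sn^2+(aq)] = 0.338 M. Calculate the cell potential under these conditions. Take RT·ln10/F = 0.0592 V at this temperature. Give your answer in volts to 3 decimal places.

Since E°(Sn²⁺/Sn) > E°(Ni²⁺/Ni), Sn²⁺/Sn serves as the cathode.
E°cell = −0.13 − (−0.25) = +0.12 V, with n = 2 electrons transferred.
The balanced reaction is Sn^2+(aq) + Ni(s) → Sn(s) + Ni^2+(aq), so Q = [Ni^2+(aq)] / [Sn^2+(aq)] = 0.00473 and log Q = −2.325.
By the Nernst equation, E = +0.12 − (0.0592/2)·(−2.325) = +0.189 V.

+0.189 V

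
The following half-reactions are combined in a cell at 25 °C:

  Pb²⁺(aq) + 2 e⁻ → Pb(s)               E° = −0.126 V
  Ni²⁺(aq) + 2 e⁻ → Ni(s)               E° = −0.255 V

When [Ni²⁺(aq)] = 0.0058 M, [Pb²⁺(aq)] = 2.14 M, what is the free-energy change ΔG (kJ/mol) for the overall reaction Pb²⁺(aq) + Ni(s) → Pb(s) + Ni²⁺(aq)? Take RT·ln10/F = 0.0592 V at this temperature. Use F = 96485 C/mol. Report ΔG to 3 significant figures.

−39.6 kJ/mol

With Pb²⁺/Pb reduced at the cathode, E°cell = −0.126 − (−0.255) = +0.129 V and n = 2.
The reaction quotient is [Ni²⁺(aq)] / [Pb²⁺(aq)] = 0.00271; by Nernst, E = +0.129 − (0.0592/2)(−2.567) = +0.2050 V.
Finally ΔG = −nFE = −(2)(96485 C/mol)(+0.2050 V) = −39.6 kJ/mol.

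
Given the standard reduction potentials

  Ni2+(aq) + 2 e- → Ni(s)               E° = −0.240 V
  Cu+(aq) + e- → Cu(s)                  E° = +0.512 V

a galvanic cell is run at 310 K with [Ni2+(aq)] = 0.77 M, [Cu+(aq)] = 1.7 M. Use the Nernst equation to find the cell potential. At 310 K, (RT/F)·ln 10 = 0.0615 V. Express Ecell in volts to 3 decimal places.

+0.770 V

Since E°(Cu⁺/Cu) > E°(Ni²⁺/Ni), Cu⁺/Cu serves as the cathode.
E°cell = E°cat − E°an = +0.512 − (−0.240) = +0.752 V; n = 2.
For the overall reaction 2 Cu+(aq) + Ni(s) → 2 Cu(s) + Ni2+(aq), Q = [Ni2+(aq)] / [Cu+(aq)]^2 = 0.266, giving log Q = −0.574.
E = E° − (0.0615/n)·log Q = +0.752 − (0.0615/2)(−0.574) = +0.770 V.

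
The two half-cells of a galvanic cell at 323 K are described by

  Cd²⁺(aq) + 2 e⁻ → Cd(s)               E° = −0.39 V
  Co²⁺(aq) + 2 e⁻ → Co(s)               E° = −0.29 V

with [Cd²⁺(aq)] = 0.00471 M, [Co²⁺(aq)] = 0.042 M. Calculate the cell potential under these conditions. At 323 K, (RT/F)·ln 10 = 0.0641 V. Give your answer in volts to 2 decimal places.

Co²⁺/Co is reduced (cathode, E° = −0.29 V) and Cd²⁺/Cd is oxidized (anode).
The standard potential is −0.29 − (−0.39) = +0.10 V and the balanced reaction transfers n = 2 electrons.
The balanced reaction is Co²⁺(aq) + Cd(s) → Co(s) + Cd²⁺(aq), so Q = [Cd²⁺(aq)] / [Co²⁺(aq)] = 0.112 and log Q = −0.950.
E = E° − (0.0641/n)·log Q = +0.10 − (0.0641/2)(−0.950) = +0.13 V.

+0.13 V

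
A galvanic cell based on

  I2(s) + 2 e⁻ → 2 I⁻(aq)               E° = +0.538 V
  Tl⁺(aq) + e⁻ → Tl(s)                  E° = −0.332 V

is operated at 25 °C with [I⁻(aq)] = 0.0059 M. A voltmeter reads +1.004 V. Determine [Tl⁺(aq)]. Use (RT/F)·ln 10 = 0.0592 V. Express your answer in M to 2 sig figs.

I₂/I⁻ is the cathode (higher E°); E°cell = +0.538 − (−0.332) = +0.870 V with n = 2.
Since E = E° − (0.0592/n)·log Q, log Q = n(E° − E)/0.0592 = −4.527.
The balanced reaction is I2(s) + 2 Tl(s) → 2 I⁻(aq) + 2 Tl⁺(aq), so Q = [I⁻(aq)]^2·[Tl⁺(aq)]^2.
Isolating [Tl⁺(aq)] in Q = 10^{−4.527} yields log [Tl⁺(aq)] = −0.034, i.e. 0.92 M.

0.92 M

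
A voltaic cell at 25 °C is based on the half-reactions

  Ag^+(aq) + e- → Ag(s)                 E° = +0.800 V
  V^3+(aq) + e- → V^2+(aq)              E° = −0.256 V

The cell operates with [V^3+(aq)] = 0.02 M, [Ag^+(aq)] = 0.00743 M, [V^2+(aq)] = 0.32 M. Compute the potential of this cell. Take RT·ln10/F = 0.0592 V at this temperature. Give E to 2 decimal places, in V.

The Ag⁺/Ag couple has the more positive E°, so it is the cathode; V³⁺/V²⁺ is the anode.
E°cell = E°cat − E°an = +0.800 − (−0.256) = +1.056 V; n = 1.
For the overall reaction Ag^+(aq) + V^2+(aq) → Ag(s) + V^3+(aq), Q = [V^3+(aq)] / ([Ag^+(aq)]·[V^2+(aq)]) = 8.41, giving log Q = 0.925.
By the Nernst equation, E = +1.056 − (0.0592/1)·(0.925) = +1.00 V.

+1.00 V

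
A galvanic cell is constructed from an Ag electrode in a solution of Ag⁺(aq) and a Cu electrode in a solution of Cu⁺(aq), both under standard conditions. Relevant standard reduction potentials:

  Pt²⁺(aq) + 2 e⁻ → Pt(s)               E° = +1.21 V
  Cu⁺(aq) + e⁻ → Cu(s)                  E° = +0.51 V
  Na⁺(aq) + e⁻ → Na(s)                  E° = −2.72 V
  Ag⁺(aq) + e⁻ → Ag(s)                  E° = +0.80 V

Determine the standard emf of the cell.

The Ag⁺/Ag couple has the higher E°, so Ag ion is reduced (cathode) and Cu is oxidized (anode).
E°cell = E°(cathode) − E°(anode) = +0.80 − (+0.51) = +0.29 V.

+0.29 V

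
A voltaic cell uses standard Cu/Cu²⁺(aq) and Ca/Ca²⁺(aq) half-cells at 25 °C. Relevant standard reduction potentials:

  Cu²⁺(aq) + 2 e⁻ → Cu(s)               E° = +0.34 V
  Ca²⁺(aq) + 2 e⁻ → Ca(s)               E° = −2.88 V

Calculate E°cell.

+3.22 V

The Cu²⁺/Cu couple has the higher E°, so Cu ion is reduced (cathode) and Ca is oxidized (anode).
E°cell = E°(cathode) − E°(anode) = +0.34 − (−2.88) = +3.22 V.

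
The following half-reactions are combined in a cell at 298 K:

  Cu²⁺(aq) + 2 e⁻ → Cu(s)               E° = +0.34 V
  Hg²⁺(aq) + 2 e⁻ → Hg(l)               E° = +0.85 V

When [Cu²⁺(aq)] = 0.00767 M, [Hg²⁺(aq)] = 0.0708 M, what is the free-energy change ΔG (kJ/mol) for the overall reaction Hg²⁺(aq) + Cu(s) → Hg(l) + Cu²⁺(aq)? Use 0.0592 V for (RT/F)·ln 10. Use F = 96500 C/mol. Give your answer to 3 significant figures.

With Hg²⁺/Hg reduced at the cathode, E°cell = +0.85 − (+0.34) = +0.51 V and n = 2.
Q = [Cu²⁺(aq)] / [Hg²⁺(aq)] = 0.108, so log Q = −0.965 and E = +0.51 − (0.0592/2)(−0.965) = +0.5386 V.
Then ΔG = −nFE = −2 × 96500 × +0.5386 J/mol = −104 kJ/mol.

−104 kJ/mol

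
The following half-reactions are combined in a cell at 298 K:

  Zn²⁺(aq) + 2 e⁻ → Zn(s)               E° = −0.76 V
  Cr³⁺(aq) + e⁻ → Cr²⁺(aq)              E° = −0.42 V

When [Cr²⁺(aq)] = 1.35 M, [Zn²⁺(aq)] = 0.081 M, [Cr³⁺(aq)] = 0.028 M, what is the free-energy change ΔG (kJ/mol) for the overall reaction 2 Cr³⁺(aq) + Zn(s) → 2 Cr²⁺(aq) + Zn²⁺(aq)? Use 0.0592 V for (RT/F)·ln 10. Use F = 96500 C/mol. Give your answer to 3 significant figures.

−52.6 kJ/mol

E°cell = −0.42 − (−0.76) = +0.34 V; the balanced reaction transfers n = 2 electrons.
Here Q = ([Cr²⁺(aq)]^2·[Zn²⁺(aq)]) / [Cr³⁺(aq)]^2 = 188 (log Q = 2.275), giving E = +0.34 − (0.0592/2)·(2.275) = +0.2727 V.
ΔG = −nFE = −(2)(96500)(+0.2727) J/mol = −52.6 kJ/mol.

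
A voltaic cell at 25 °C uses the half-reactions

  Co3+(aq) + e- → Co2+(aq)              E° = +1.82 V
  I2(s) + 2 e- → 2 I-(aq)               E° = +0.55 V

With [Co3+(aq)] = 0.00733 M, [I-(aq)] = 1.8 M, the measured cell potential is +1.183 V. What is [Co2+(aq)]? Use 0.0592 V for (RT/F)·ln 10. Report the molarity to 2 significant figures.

Co³⁺/Co²⁺ is the cathode (higher E°); E°cell = +1.82 − (+0.55) = +1.27 V with n = 2.
From the Nernst equation, log Q = n(E° − E)/0.0592 = 2·(+1.27 − (+1.183))/0.0592 = 2.939.
For 2 Co3+(aq) + 2 I-(aq) → 2 Co2+(aq) + I2(s), the reaction quotient is Q = [Co2+(aq)]^2 / ([Co3+(aq)]^2·[I-(aq)]^2).
Substituting the known concentrations and solving, log [Co2+(aq)] = −0.410 and [Co2+(aq)] = 0.39 M.

0.39 M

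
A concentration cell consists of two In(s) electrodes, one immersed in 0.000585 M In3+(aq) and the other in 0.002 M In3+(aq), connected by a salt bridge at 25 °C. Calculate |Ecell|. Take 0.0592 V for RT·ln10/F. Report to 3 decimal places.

0.011 V

For a concentration cell E°cell = 0, since both electrodes use the same couple.
The compartment with the higher In3+(aq) concentration (0.002 M) acts as the cathode; ions are reduced there and produced at the dilute (0.000585 M) anode.
With n = 3, Ecell = −(0.0592/3)·log([dilute]/[conc]) = −(0.0592/3)·log(0.000585/0.002) = +0.011 V.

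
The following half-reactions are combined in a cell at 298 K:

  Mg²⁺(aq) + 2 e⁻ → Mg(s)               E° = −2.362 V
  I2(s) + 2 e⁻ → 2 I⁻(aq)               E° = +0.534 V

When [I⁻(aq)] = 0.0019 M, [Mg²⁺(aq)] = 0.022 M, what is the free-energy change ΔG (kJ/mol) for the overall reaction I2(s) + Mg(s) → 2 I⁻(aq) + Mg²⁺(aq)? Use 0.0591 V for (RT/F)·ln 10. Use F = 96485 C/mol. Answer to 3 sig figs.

−599 kJ/mol

E°cell = +0.534 − (−2.362) = +2.896 V; the balanced reaction transfers n = 2 electrons.
Q = [I⁻(aq)]^2·[Mg²⁺(aq)] = 7.94×10^−8, so log Q = −7.100 and E = +2.896 − (0.0591/2)(−7.100) = +3.1058 V.
Then ΔG = −nFE = −2 × 96485 × +3.1058 J/mol = −599 kJ/mol.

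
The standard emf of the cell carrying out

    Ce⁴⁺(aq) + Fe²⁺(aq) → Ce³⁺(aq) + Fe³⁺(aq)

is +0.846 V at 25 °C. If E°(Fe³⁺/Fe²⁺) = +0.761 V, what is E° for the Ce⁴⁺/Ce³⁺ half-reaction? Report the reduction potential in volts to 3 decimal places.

In the reaction as written the Ce⁴⁺/Ce³⁺ couple is reduced (cathode) and Fe³⁺/Fe²⁺ is oxidized (anode), so E°cell = E°(Ce⁴⁺/Ce³⁺) − E°(Fe³⁺/Fe²⁺).
E°(Ce⁴⁺/Ce³⁺) = E°cell + E°(anode) = +0.846 + (+0.761) = +1.607 V.

+1.607 V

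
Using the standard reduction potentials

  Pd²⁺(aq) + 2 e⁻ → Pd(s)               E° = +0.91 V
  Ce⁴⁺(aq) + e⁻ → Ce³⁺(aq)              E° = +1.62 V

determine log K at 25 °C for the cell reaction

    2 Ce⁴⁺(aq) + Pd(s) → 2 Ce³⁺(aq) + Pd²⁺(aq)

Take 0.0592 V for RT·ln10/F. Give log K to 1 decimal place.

log K = 24.0

The Ce⁴⁺/Ce³⁺ couple is reduced (cathode); E°cell = +1.62 − (+0.91) = +0.71 V with n = 2.
At equilibrium E = 0, so log K = nE°cell / 0.0592 = (2)(+0.71) / 0.0592 = 24.0.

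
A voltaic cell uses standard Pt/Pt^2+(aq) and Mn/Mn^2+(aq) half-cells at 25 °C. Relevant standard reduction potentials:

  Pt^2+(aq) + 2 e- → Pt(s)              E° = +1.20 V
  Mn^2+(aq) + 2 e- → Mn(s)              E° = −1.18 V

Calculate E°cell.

+2.38 V

Of the two couples in this cell, the one with the more positive reduction potential is reduced at the cathode: here that is Pt²⁺/Pt (+1.20 V); Mn²⁺/Mn (−1.18 V) is the anode.
E°cell = E°(cathode) − E°(anode) = +1.20 − (−1.18) = +2.38 V.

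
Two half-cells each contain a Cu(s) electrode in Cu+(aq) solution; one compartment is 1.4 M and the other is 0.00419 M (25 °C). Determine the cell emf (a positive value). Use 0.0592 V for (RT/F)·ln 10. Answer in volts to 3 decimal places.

For a concentration cell E°cell = 0, since both electrodes use the same couple.
The compartment with the higher Cu+(aq) concentration (1.4 M) acts as the cathode; ions are reduced there and produced at the dilute (0.00419 M) anode.
With n = 1, Ecell = −(0.0592/1)·log([dilute]/[conc]) = −(0.0592/1)·log(0.00419/1.4) = +0.149 V.

0.149 V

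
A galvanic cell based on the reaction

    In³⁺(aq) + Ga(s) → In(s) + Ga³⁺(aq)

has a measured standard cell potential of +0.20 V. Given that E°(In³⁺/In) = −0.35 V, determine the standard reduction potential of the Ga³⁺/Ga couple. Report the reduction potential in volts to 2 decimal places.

−0.55 V

In the reaction as written the In³⁺/In couple is reduced (cathode) and Ga³⁺/Ga is oxidized (anode), so E°cell = E°(In³⁺/In) − E°(Ga³⁺/Ga).
E°(Ga³⁺/Ga) = E°(cathode) − E°cell = −0.35 − (+0.20) = −0.55 V.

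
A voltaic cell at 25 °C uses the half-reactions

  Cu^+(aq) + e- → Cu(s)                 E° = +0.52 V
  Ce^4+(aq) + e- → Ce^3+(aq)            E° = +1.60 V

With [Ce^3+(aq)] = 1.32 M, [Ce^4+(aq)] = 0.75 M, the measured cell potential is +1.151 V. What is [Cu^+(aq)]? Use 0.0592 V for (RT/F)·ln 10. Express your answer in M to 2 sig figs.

The Ce⁴⁺/Ce³⁺ couple has the larger reduction potential, so it is the cathode: E°cell = +1.60 − (+0.52) = +1.08 V and n = 1.
From the Nernst equation, log Q = n(E° − E)/0.0592 = 1·(+1.08 − (+1.151))/0.0592 = −1.199.
Balancing electrons gives Ce^4+(aq) + Cu(s) → Ce^3+(aq) + Cu^+(aq); thus Q = ([Ce^3+(aq)]·[Cu^+(aq)]) / [Ce^4+(aq)].
Solving for the unknown gives log [Cu^+(aq)] = −1.445, so [Cu^+(aq)] ≈ 0.036 M.

0.036 M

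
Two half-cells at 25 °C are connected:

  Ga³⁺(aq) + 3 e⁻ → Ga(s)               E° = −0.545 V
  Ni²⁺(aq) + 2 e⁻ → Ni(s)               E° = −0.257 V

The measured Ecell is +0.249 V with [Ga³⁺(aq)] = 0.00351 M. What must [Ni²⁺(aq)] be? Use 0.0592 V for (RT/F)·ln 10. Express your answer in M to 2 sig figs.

With Ni²⁺/Ni at the cathode and Ga³⁺/Ga at the anode, E°cell = −0.257 − (−0.545) = +0.288 V (n = 6).
From the Nernst equation, log Q = n(E° − E)/0.0592 = 6·(+0.288 − (+0.249))/0.0592 = 3.953.
For 3 Ni²⁺(aq) + 2 Ga(s) → 3 Ni(s) + 2 Ga³⁺(aq), the reaction quotient is Q = [Ga³⁺(aq)]^2 / [Ni²⁺(aq)]^3.
Solving for the unknown gives log [Ni²⁺(aq)] = −2.954, so [Ni²⁺(aq)] ≈ 0.0011 M.

0.0011 M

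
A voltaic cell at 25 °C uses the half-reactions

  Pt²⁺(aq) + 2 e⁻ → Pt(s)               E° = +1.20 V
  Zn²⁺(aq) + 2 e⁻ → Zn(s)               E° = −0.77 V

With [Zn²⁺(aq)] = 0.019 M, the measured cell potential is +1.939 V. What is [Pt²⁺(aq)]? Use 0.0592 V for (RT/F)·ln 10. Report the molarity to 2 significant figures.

0.0017 M

Pt²⁺/Pt is the cathode (higher E°); E°cell = +1.20 − (−0.77) = +1.97 V with n = 2.
Since E = E° − (0.0592/n)·log Q, log Q = n(E° − E)/0.0592 = 1.047.
For Pt²⁺(aq) + Zn(s) → Pt(s) + Zn²⁺(aq), the reaction quotient is Q = [Zn²⁺(aq)] / [Pt²⁺(aq)].
Isolating [Pt²⁺(aq)] in Q = 10^{1.047} yields log [Pt²⁺(aq)] = −2.768, i.e. 0.0017 M.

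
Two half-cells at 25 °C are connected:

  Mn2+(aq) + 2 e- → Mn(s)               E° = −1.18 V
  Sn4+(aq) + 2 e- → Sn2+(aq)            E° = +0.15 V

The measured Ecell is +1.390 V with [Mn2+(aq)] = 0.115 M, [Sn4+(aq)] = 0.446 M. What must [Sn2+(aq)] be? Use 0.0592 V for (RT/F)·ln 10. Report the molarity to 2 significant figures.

With Sn⁴⁺/Sn²⁺ at the cathode and Mn²⁺/Mn at the anode, E°cell = +0.15 − (−1.18) = +1.33 V (n = 2).
Rearranging E = E° − (0.0592/n)·log Q gives log Q = 2(+1.33 − (+1.390))/0.0592 = −2.027.
The balanced reaction is Sn4+(aq) + Mn(s) → Sn2+(aq) + Mn2+(aq), so Q = ([Sn2+(aq)]·[Mn2+(aq)]) / [Sn4+(aq)].
Isolating [Sn2+(aq)] in Q = 10^{−2.027} yields log [Sn2+(aq)] = −1.438, i.e. 0.036 M.

0.036 M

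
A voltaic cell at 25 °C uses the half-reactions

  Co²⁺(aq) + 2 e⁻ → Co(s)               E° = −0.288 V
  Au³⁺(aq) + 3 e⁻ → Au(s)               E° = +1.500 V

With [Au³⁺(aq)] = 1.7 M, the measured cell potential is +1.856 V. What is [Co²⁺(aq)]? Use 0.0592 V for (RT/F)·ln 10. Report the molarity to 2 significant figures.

With Au³⁺/Au at the cathode and Co²⁺/Co at the anode, E°cell = +1.500 − (−0.288) = +1.788 V (n = 6).
Rearranging E = E° − (0.0592/n)·log Q gives log Q = 6(+1.788 − (+1.856))/0.0592 = −6.892.
The balanced reaction is 2 Au³⁺(aq) + 3 Co(s) → 2 Au(s) + 3 Co²⁺(aq), so Q = [Co²⁺(aq)]^3 / [Au³⁺(aq)]^2.
Solving for the unknown gives log [Co²⁺(aq)] = −2.144, so [Co²⁺(aq)] ≈ 0.0072 M.

0.0072 M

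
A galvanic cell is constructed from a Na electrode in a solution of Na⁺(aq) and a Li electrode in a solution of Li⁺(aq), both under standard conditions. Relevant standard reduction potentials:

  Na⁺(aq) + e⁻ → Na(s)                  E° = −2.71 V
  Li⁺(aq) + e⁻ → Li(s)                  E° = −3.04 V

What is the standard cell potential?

+0.33 V

The Na⁺/Na couple has the higher E°, so Na ion is reduced (cathode) and Li is oxidized (anode).
E°cell = E°(cathode) − E°(anode) = −2.71 − (−3.04) = +0.33 V.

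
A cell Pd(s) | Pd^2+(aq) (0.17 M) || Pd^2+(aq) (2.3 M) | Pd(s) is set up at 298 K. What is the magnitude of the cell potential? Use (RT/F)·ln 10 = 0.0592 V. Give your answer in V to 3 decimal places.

For a concentration cell E°cell = 0, since both electrodes use the same couple.
The compartment with the higher Pd^2+(aq) concentration (2.3 M) acts as the cathode; ions are reduced there and produced at the dilute (0.17 M) anode.
With n = 2, Ecell = −(0.0592/2)·log([dilute]/[conc]) = −(0.0592/2)·log(0.17/2.3) = +0.033 V.

0.033 V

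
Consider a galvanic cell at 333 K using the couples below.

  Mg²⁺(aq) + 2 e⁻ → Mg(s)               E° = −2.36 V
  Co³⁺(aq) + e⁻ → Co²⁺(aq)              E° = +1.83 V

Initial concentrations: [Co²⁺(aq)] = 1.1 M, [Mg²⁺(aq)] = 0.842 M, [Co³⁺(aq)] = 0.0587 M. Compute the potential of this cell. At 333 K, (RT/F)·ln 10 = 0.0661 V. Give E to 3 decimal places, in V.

Co³⁺/Co²⁺ is reduced (cathode, E° = +1.83 V) and Mg²⁺/Mg is oxidized (anode).
E°cell = +1.83 − (−2.36) = +4.19 V, with n = 2 electrons transferred.
Balancing gives 2 Co³⁺(aq) + Mg(s) → 2 Co²⁺(aq) + Mg²⁺(aq); hence Q = ([Co²⁺(aq)]^2·[Mg²⁺(aq)]) / [Co³⁺(aq)]^2 = 296 (log Q = 2.471).
E = E° − (0.0661/n)·log Q = +4.19 − (0.0661/2)(2.471) = +4.108 V.

+4.108 V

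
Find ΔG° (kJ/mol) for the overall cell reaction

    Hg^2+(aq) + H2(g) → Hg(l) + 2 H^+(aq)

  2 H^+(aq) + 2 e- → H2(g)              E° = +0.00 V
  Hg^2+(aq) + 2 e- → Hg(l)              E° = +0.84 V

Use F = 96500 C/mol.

In the reaction as written Hg^2+(aq) is reduced, so the Hg²⁺/Hg couple is the cathode and 2H⁺/H₂ is the anode.
E°cell = +0.84 − (+0.00) = +0.84 V; balancing electrons gives n = 2.
ΔG° = −nFE°cell = −(2)(96500)(+0.84) J/mol = −162 kJ/mol.

−162 kJ/mol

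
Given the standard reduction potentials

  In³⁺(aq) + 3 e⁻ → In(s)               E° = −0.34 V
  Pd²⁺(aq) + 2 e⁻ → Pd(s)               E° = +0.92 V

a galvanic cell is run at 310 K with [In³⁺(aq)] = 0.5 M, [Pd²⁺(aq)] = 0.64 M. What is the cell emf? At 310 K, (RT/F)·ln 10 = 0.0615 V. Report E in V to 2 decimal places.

+1.26 V

Pd²⁺/Pd is reduced (cathode, E° = +0.92 V) and In³⁺/In is oxidized (anode).
The standard potential is +0.92 − (−0.34) = +1.26 V and the balanced reaction transfers n = 6 electrons.
Balancing gives 3 Pd²⁺(aq) + 2 In(s) → 3 Pd(s) + 2 In³⁺(aq); hence Q = [In³⁺(aq)]^2 / [Pd²⁺(aq)]^3 = 0.954 (log Q = −0.021).
E = E° − (0.0615/n)·log Q = +1.26 − (0.0615/6)(−0.021) = +1.26 V.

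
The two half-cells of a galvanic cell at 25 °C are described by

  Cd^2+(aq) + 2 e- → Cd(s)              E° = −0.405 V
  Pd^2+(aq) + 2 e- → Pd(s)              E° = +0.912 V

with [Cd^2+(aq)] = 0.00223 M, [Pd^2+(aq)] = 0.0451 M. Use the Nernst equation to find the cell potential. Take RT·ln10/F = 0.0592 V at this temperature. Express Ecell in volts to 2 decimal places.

Since E°(Pd²⁺/Pd) > E°(Cd²⁺/Cd), Pd²⁺/Pd serves as the cathode.
E°cell = +0.912 − (−0.405) = +1.317 V, with n = 2 electrons transferred.
Balancing gives Pd^2+(aq) + Cd(s) → Pd(s) + Cd^2+(aq); hence Q = [Cd^2+(aq)] / [Pd^2+(aq)] = 0.0494 (log Q = −1.306).
Applying E = E° − (RT ln10/nF)·log Q gives +1.317 − (0.0592/2)(−1.306) = +1.36 V.

+1.36 V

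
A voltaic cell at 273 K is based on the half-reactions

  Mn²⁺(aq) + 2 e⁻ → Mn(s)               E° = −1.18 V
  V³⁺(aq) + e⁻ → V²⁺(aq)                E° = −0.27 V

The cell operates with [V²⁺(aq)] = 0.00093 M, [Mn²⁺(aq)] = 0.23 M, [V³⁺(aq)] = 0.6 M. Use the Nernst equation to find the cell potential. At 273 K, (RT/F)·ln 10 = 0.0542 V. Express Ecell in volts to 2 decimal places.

+1.08 V

The V³⁺/V²⁺ couple has the more positive E°, so it is the cathode; Mn²⁺/Mn is the anode.
The standard potential is −0.27 − (−1.18) = +0.91 V and the balanced reaction transfers n = 2 electrons.
For the overall reaction 2 V³⁺(aq) + Mn(s) → 2 V²⁺(aq) + Mn²⁺(aq), Q = ([V²⁺(aq)]^2·[Mn²⁺(aq)]) / [V³⁺(aq)]^2 = 5.53×10^−7, giving log Q = −6.258.
By the Nernst equation, E = +0.91 − (0.0542/2)·(−6.258) = +1.08 V.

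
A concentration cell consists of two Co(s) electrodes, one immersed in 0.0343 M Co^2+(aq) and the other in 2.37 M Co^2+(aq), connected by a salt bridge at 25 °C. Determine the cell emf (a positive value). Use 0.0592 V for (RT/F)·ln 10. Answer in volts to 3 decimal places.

0.054 V

For a concentration cell E°cell = 0, since both electrodes use the same couple.
The compartment with the higher Co^2+(aq) concentration (2.37 M) acts as the cathode; ions are reduced there and produced at the dilute (0.0343 M) anode.
With n = 2, Ecell = −(0.0592/2)·log([dilute]/[conc]) = −(0.0592/2)·log(0.0343/2.37) = +0.054 V.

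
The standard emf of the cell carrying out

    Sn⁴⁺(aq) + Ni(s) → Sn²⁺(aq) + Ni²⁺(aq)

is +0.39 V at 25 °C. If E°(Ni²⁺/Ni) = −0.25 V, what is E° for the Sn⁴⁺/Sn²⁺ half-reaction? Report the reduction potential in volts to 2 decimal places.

+0.14 V

In the reaction as written the Sn⁴⁺/Sn²⁺ couple is reduced (cathode) and Ni²⁺/Ni is oxidized (anode), so E°cell = E°(Sn⁴⁺/Sn²⁺) − E°(Ni²⁺/Ni).
E°(Sn⁴⁺/Sn²⁺) = E°cell + E°(anode) = +0.39 + (−0.25) = +0.14 V.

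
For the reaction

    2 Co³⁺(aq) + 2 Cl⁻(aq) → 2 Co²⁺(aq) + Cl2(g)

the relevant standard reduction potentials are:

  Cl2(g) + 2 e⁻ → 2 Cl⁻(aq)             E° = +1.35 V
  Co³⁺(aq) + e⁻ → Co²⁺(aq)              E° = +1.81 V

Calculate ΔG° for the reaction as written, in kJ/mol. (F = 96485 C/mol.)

In the reaction as written Co³⁺(aq) is reduced, so the Co³⁺/Co²⁺ couple is the cathode and Cl₂/Cl⁻ is the anode.
E°cell = +1.81 − (+1.35) = +0.46 V; balancing electrons gives n = 2.
ΔG° = −nFE°cell = −(2)(96485)(+0.46) J/mol = −88.8 kJ/mol.

−88.8 kJ/mol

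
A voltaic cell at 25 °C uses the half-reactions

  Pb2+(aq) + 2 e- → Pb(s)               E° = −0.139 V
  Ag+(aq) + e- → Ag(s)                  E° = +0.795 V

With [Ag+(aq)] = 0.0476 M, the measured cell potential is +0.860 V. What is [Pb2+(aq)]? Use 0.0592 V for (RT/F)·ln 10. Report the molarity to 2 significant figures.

0.72 M

The Ag⁺/Ag couple has the larger reduction potential, so it is the cathode: E°cell = +0.795 − (−0.139) = +0.934 V and n = 2.
Rearranging E = E° − (0.0592/n)·log Q gives log Q = 2(+0.934 − (+0.860))/0.0592 = 2.500.
The balanced reaction is 2 Ag+(aq) + Pb(s) → 2 Ag(s) + Pb2+(aq), so Q = [Pb2+(aq)] / [Ag+(aq)]^2.
Substituting the known concentrations and solving, log [Pb2+(aq)] = −0.145 and [Pb2+(aq)] = 0.72 M.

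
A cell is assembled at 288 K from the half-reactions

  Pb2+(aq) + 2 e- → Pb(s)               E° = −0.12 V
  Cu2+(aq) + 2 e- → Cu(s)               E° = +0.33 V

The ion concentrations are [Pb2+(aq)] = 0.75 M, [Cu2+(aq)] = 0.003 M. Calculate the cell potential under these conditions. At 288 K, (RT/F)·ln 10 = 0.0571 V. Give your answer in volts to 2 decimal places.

+0.38 V

Cu²⁺/Cu is reduced (cathode, E° = +0.33 V) and Pb²⁺/Pb is oxidized (anode).
The standard potential is +0.33 − (−0.12) = +0.45 V and the balanced reaction transfers n = 2 electrons.
Balancing gives Cu2+(aq) + Pb(s) → Cu(s) + Pb2+(aq); hence Q = [Pb2+(aq)] / [Cu2+(aq)] = 250 (log Q = 2.398).
By the Nernst equation, E = +0.45 − (0.0571/2)·(2.398) = +0.38 V.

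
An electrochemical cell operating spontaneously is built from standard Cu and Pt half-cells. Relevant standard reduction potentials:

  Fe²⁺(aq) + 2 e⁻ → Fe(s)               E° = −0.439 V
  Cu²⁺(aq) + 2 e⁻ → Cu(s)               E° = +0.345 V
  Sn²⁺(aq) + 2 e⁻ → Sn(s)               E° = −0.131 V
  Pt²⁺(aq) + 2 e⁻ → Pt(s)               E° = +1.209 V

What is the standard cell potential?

+0.864 V

The Pt²⁺/Pt couple has the higher E°, so Pt ion is reduced (cathode) and Cu is oxidized (anode).
E°cell = E°(cathode) − E°(anode) = +1.209 − (+0.345) = +0.864 V.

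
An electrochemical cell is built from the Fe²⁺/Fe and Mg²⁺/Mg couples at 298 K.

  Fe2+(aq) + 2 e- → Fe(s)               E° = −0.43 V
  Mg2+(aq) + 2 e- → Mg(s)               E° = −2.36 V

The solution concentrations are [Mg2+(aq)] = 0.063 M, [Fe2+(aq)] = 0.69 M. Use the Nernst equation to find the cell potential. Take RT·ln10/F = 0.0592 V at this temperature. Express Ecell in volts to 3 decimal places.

+1.961 V

Fe²⁺/Fe is reduced (cathode, E° = −0.43 V) and Mg²⁺/Mg is oxidized (anode).
The standard potential is −0.43 − (−2.36) = +1.93 V and the balanced reaction transfers n = 2 electrons.
For the overall reaction Fe2+(aq) + Mg(s) → Fe(s) + Mg2+(aq), Q = [Mg2+(aq)] / [Fe2+(aq)] = 0.0913, giving log Q = −1.040.
Applying E = E° − (RT ln10/nF)·log Q gives +1.93 − (0.0592/2)(−1.040) = +1.961 V.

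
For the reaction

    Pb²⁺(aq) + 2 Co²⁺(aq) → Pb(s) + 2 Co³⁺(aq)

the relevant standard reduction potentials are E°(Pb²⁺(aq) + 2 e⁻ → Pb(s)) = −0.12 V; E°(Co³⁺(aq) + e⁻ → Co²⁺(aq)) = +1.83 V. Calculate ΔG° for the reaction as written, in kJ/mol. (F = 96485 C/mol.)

In the reaction as written Pb²⁺(aq) is reduced, so the Pb²⁺/Pb couple is the cathode and Co³⁺/Co²⁺ is the anode.
E°cell = −0.12 − (+1.83) = −1.95 V; balancing electrons gives n = 2.
ΔG° = −nFE°cell = −(2)(96485)(−1.95) J/mol = +376 kJ/mol.

+376 kJ/mol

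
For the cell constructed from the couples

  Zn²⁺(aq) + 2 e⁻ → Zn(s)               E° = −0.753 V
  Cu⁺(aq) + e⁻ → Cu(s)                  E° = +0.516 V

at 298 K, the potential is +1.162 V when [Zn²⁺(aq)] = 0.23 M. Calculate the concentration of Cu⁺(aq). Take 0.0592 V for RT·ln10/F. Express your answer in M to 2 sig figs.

Cu⁺/Cu is the cathode (higher E°); E°cell = +0.516 − (−0.753) = +1.269 V with n = 2.
From the Nernst equation, log Q = n(E° − E)/0.0592 = 2·(+1.269 − (+1.162))/0.0592 = 3.615.
For 2 Cu⁺(aq) + Zn(s) → 2 Cu(s) + Zn²⁺(aq), the reaction quotient is Q = [Zn²⁺(aq)] / [Cu⁺(aq)]^2.
Solving for the unknown gives log [Cu⁺(aq)] = −2.127, so [Cu⁺(aq)] ≈ 0.0075 M.

0.0075 M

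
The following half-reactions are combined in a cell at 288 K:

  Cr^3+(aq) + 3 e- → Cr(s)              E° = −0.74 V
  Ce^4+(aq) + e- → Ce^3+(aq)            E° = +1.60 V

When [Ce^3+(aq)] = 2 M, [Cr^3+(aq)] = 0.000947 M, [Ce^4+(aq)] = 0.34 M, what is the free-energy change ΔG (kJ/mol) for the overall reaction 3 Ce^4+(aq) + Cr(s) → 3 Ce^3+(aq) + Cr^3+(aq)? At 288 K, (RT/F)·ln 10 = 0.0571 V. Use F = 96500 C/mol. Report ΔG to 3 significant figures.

−681 kJ/mol

The standard cell potential is +1.60 − (−0.74) = +2.34 V, with n = 3 electrons in the balanced equation.
Q = ([Ce^3+(aq)]^3·[Cr^3+(aq)]) / [Ce^4+(aq)]^3 = 0.193, so log Q = −0.715 and E = +2.34 − (0.0571/3)(−0.715) = +2.3536 V.
ΔG = −nFE = −(3)(96500)(+2.3536) J/mol = −681 kJ/mol.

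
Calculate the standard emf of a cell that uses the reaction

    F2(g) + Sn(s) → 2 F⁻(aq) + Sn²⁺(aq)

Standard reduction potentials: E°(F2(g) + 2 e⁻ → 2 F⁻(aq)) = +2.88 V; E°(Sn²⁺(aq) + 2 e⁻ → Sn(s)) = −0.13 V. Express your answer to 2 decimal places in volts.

In the reaction as written, F2(g) is reduced (cathode) and Sn²⁺(aq) is produced by oxidation at the anode.
E°cell = E°(cathode) − E°(anode) = +2.88 − (−0.13) = +3.01 V.

+3.01 V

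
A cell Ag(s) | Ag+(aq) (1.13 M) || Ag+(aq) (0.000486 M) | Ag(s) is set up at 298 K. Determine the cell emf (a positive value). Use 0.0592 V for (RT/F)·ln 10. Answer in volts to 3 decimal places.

0.199 V

For a concentration cell E°cell = 0, since both electrodes use the same couple.
The compartment with the higher Ag+(aq) concentration (1.13 M) acts as the cathode; ions are reduced there and produced at the dilute (0.000486 M) anode.
With n = 1, Ecell = −(0.0592/1)·log([dilute]/[conc]) = −(0.0592/1)·log(0.000486/1.13) = +0.199 V.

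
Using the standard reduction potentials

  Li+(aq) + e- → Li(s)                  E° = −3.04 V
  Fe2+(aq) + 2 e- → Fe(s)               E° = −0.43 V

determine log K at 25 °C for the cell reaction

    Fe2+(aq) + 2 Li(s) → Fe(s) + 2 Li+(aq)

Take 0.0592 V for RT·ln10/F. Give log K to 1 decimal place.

log K = 88.2

The Fe²⁺/Fe couple is reduced (cathode); E°cell = −0.43 − (−3.04) = +2.61 V with n = 2.
At equilibrium E = 0, so log K = nE°cell / 0.0592 = (2)(+2.61) / 0.0592 = 88.2.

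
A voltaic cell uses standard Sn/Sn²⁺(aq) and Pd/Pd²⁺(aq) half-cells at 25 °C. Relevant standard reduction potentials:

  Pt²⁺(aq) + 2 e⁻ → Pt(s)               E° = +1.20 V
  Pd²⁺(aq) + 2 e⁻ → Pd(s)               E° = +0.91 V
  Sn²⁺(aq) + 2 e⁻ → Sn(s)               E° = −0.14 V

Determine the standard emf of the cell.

+1.05 V

The Pd²⁺/Pd couple has the higher E°, so Pd ion is reduced (cathode) and Sn is oxidized (anode).
E°cell = E°(cathode) − E°(anode) = +0.91 − (−0.14) = +1.05 V.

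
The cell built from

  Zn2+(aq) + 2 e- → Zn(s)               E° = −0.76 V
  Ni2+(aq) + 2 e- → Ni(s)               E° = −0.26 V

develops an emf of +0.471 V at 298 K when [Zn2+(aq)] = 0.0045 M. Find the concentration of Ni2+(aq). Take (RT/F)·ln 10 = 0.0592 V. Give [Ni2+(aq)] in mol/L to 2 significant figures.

The Ni²⁺/Ni couple has the larger reduction potential, so it is the cathode: E°cell = −0.26 − (−0.76) = +0.50 V and n = 2.
From the Nernst equation, log Q = n(E° − E)/0.0592 = 2·(+0.50 − (+0.471))/0.0592 = 0.980.
Balancing electrons gives Ni2+(aq) + Zn(s) → Ni(s) + Zn2+(aq); thus Q = [Zn2+(aq)] / [Ni2+(aq)].
Isolating [Ni2+(aq)] in Q = 10^{0.980} yields log [Ni2+(aq)] = −3.327, i.e. 0.00047 M.

0.00047 M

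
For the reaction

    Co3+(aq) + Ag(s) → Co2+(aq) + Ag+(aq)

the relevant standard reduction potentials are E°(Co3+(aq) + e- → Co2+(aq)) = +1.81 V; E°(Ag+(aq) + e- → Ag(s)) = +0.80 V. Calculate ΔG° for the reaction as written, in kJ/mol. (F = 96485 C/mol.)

−97.4 kJ/mol

In the reaction as written Co3+(aq) is reduced, so the Co³⁺/Co²⁺ couple is the cathode and Ag⁺/Ag is the anode.
E°cell = +1.81 − (+0.80) = +1.01 V; balancing electrons gives n = 1.
ΔG° = −nFE°cell = −(1)(96485)(+1.01) J/mol = −97.4 kJ/mol.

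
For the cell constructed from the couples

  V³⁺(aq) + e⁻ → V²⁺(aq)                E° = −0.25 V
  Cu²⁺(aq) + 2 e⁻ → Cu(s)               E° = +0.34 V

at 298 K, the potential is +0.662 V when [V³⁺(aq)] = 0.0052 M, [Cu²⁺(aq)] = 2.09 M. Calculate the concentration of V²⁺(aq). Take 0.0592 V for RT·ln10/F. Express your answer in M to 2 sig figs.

Cu²⁺/Cu is the cathode (higher E°); E°cell = +0.34 − (−0.25) = +0.59 V with n = 2.
Rearranging E = E° − (0.0592/n)·log Q gives log Q = 2(+0.59 − (+0.662))/0.0592 = −2.432.
For Cu²⁺(aq) + 2 V²⁺(aq) → Cu(s) + 2 V³⁺(aq), the reaction quotient is Q = [V³⁺(aq)]^2 / ([Cu²⁺(aq)]·[V²⁺(aq)]^2).
Substituting the known concentrations and solving, log [V²⁺(aq)] = −1.228 and [V²⁺(aq)] = 0.059 M.

0.059 M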